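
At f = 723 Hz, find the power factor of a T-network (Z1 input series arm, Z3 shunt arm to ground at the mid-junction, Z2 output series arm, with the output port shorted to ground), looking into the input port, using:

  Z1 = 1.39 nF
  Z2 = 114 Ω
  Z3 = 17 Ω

Step 1 — Angular frequency: ω = 2π·f = 2π·723 = 4543 rad/s.
Step 2 — Component impedances:
  Z1: Z = 1/(jωC) = -j/(ω·C) = 0 - j1.584e+05 Ω
  Z2: Z = R = 114 Ω
  Z3: Z = R = 17 Ω
Step 3 — With the output port shorted to ground, the output series arm Z2 runs from the junction to ground; the shunt arm Z3 also runs from the junction to ground. They appear in parallel: Z3 || Z2 = 14.79 Ω.
Step 4 — Series with input arm Z1: Z_in = Z1 + (Z3 || Z2) = 14.79 - j1.584e+05 Ω = 1.584e+05∠-90.0° Ω.
Step 5 — Power factor: PF = cos(φ) = Re(Z)/|Z| = 14.794/1.5837e+05 = 9.341e-05.
Step 6 — Type: Im(Z) = -1.584e+05 ⇒ leading (phase φ = -90.0°).

PF = 9.341e-05 (leading, φ = -90.0°)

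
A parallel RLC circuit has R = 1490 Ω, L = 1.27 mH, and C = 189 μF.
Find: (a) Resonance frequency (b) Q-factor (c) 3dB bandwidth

Step 1 — Resonance: ω₀ = 1/√(LC) = 1/√(0.00127·0.000189) = 2041 rad/s.
Step 2 — f₀ = ω₀/(2π) = 324.9 Hz.
Step 3 — Parallel Q: Q = R/(ω₀L) = 1490/(2041·0.00127) = 574.8.
Step 4 — Bandwidth: Δω = ω₀/Q = 3.551 rad/s; BW = Δω/(2π) = 0.5652 Hz.

(a) f₀ = 324.9 Hz  (b) Q = 574.8  (c) BW = 0.5652 Hz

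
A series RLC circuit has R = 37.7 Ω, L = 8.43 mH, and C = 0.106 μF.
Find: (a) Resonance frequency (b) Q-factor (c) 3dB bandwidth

Step 1 — Resonance: ω₀ = 1/√(LC) = 1/√(0.00843·1.06e-07) = 3.345e+04 rad/s.
Step 2 — f₀ = ω₀/(2π) = 5324 Hz.
Step 3 — Series Q: Q = ω₀L/R = 3.345e+04·0.00843/37.7 = 7.48.
Step 4 — Bandwidth: Δω = ω₀/Q = 4472 rad/s; BW = Δω/(2π) = 711.8 Hz.

(a) f₀ = 5324 Hz  (b) Q = 7.48  (c) BW = 711.8 Hz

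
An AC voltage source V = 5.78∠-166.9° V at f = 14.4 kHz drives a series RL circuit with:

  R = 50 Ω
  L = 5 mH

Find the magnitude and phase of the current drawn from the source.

Step 1 — Angular frequency: ω = 2π·f = 2π·1.44e+04 = 9.048e+04 rad/s.
Step 2 — Component impedances:
  R: Z = R = 50 Ω
  L: Z = jωL = j·9.048e+04·0.005 = 0 + j452.4 Ω
Step 3 — Series combination: Z_total = R + L = 50 + j452.4 Ω = 455.1∠83.7° Ω.
Step 4 — Source phasor: V = 5.78∠-166.9° V = -5.63 - j1.31 V.
Step 5 — Ohm's law: I = V / Z_total = (-5.63 - j1.31) / (50 + j452.4) = -0.00422 + j0.01198 A.
Step 6 — Convert to polar: |I| = 0.0127 A, ∠I = 109.4°.

I = 0.0127∠109.4° A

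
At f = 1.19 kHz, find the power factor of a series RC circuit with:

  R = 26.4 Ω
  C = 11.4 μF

Step 1 — Angular frequency: ω = 2π·f = 2π·1190 = 7477 rad/s.
Step 2 — Component impedances:
  R: Z = R = 26.4 Ω
  C: Z = 1/(jωC) = -j/(ω·C) = 0 - j11.73 Ω
Step 3 — Series combination: Z_total = R + C = 26.4 - j11.73 Ω = 28.89∠-24.0° Ω.
Step 4 — Power factor: PF = cos(φ) = Re(Z)/|Z| = 26.4/28.89 = 0.9138.
Step 5 — Type: Im(Z) = -11.73 ⇒ leading (phase φ = -24.0°).

PF = 0.9138 (leading, φ = -24.0°)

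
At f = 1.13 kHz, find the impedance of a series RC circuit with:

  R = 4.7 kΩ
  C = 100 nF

Step 1 — Angular frequency: ω = 2π·f = 2π·1130 = 7100 rad/s.
Step 2 — Component impedances:
  R: Z = R = 4700 Ω
  C: Z = 1/(jωC) = -j/(ω·C) = 0 - j1408 Ω
Step 3 — Series combination: Z_total = R + C = 4700 - j1408 Ω = 4906∠-16.7° Ω.

Z = 4700 - j1408 Ω = 4906∠-16.7° Ω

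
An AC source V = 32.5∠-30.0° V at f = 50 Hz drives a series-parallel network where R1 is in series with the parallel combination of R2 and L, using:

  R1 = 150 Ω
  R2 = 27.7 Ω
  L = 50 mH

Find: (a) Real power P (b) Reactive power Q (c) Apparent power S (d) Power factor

Step 1 — Angular frequency: ω = 2π·f = 2π·50 = 314.2 rad/s.
Step 2 — Component impedances:
  R1: Z = R = 150 Ω
  R2: Z = R = 27.7 Ω
  L: Z = jωL = j·314.2·0.05 = 0 + j15.71 Ω
Step 3 — Parallel branch: R2 || L = 1/(1/R2 + 1/L) = 6.74 + j11.89 Ω.
Step 4 — Series with R1: Z_total = R1 + (R2 || L) = 156.7 + j11.89 Ω = 157.2∠4.3° Ω.
Step 5 — Source phasor: V = 32.5∠-30.0° V = 28.15 - j16.25 V.
Step 6 — Current: I = V / Z = 0.1707 - j0.1166 A = 0.2068∠-34.3° A.
Step 7 — Complex power: S = V·I* = 6.7 + j0.5081 VA.
Step 8 — Real power: P = Re(S) = 6.7 W.
Step 9 — Reactive power: Q = Im(S) = 0.5081 VAR.
Step 10 — Apparent power: |S| = 6.72 VA.
Step 11 — Power factor: PF = P/|S| = 0.9971 (lagging).

(a) P = 6.7 W  (b) Q = 0.5081 VAR  (c) S = 6.72 VA  (d) PF = 0.9971 (lagging)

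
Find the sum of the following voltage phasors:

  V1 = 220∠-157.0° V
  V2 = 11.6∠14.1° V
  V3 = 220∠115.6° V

Step 1 — Convert each phasor to rectangular form:
  V1 = 220·(cos(-157.0°) + j·sin(-157.0°)) = -202.5 - j85.96 V
  V2 = 11.6·(cos(14.1°) + j·sin(14.1°)) = 11.25 + j2.826 V
  V3 = 220·(cos(115.6°) + j·sin(115.6°)) = -95.06 + j198.4 V
Step 2 — Sum components: V_total = -286.3 + j115.3 V.
Step 3 — Convert to polar: |V_total| = 308.7 V, ∠V_total = 158.1°.

V_total = 308.7∠158.1° V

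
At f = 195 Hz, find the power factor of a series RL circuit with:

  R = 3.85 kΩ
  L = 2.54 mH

Step 1 — Angular frequency: ω = 2π·f = 2π·195 = 1225 rad/s.
Step 2 — Component impedances:
  R: Z = R = 3850 Ω
  L: Z = jωL = j·1225·0.00254 = 0 + j3.112 Ω
Step 3 — Series combination: Z_total = R + L = 3850 + j3.112 Ω = 3850∠0.0° Ω.
Step 4 — Power factor: PF = cos(φ) = Re(Z)/|Z| = 3850/3850 = 1.
Step 5 — Type: Im(Z) = 3.112 ⇒ lagging (phase φ = 0.0°).

PF = 1 (lagging, φ = 0.0°)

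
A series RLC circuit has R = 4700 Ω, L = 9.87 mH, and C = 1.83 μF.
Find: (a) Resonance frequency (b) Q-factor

Step 1 — Resonance condition Im(Z)=0 gives ω₀ = 1/√(LC).
Step 2 — ω₀ = 1/√(0.00987·1.83e-06) = 7441 rad/s.
Step 3 — f₀ = ω₀/(2π) = 1184 Hz.
Step 4 — Series Q: Q = ω₀L/R = 7441·0.00987/4700 = 0.01563.

(a) f₀ = 1184 Hz  (b) Q = 0.01563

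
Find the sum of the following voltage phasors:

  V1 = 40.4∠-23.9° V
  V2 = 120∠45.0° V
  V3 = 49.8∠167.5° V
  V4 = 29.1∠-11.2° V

Step 1 — Convert each phasor to rectangular form:
  V1 = 40.4·(cos(-23.9°) + j·sin(-23.9°)) = 36.94 - j16.37 V
  V2 = 120·(cos(45.0°) + j·sin(45.0°)) = 84.85 + j84.85 V
  V3 = 49.8·(cos(167.5°) + j·sin(167.5°)) = -48.62 + j10.78 V
  V4 = 29.1·(cos(-11.2°) + j·sin(-11.2°)) = 28.55 - j5.652 V
Step 2 — Sum components: V_total = 101.7 + j73.61 V.
Step 3 — Convert to polar: |V_total| = 125.6 V, ∠V_total = 35.9°.

V_total = 125.6∠35.9° V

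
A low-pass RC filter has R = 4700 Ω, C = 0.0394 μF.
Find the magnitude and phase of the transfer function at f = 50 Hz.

Step 1 — Angular frequency: ω = 2π·50 = 314.2 rad/s.
Step 2 — Transfer function: H(jω) = 1/(1 + jωRC).
Step 3 — Denominator: 1 + jωRC = 1 + j·314.2·4700·3.94e-08 = 1 + j0.05818.
Step 4 — H = 0.9966 - j0.05798.
Step 5 — Magnitude: |H| = 0.9983 (-0.0 dB); phase: φ = -3.3°.

|H| = 0.9983 (-0.0 dB), φ = -3.3°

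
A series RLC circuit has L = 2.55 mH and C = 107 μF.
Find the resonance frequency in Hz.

Step 1 — Resonance condition Im(Z)=0 gives ω₀ = 1/√(LC).
Step 2 — ω₀ = 1/√(0.00255·0.000107) = 1914 rad/s.
Step 3 — f₀ = ω₀/(2π) = 304.7 Hz.

f₀ = 304.7 Hz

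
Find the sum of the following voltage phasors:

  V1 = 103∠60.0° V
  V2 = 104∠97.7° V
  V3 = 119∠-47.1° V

Step 1 — Convert each phasor to rectangular form:
  V1 = 103·(cos(60.0°) + j·sin(60.0°)) = 51.5 + j89.2 V
  V2 = 104·(cos(97.7°) + j·sin(97.7°)) = -13.93 + j103.1 V
  V3 = 119·(cos(-47.1°) + j·sin(-47.1°)) = 81.01 - j87.17 V
Step 2 — Sum components: V_total = 118.6 + j105.1 V.
Step 3 — Convert to polar: |V_total| = 158.4 V, ∠V_total = 41.6°.

V_total = 158.4∠41.6° V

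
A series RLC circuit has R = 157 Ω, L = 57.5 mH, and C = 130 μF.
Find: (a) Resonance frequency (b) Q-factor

Step 1 — Resonance condition Im(Z)=0 gives ω₀ = 1/√(LC).
Step 2 — ω₀ = 1/√(0.0575·0.00013) = 365.8 rad/s.
Step 3 — f₀ = ω₀/(2π) = 58.21 Hz.
Step 4 — Series Q: Q = ω₀L/R = 365.8·0.0575/157 = 0.134.

(a) f₀ = 58.21 Hz  (b) Q = 0.134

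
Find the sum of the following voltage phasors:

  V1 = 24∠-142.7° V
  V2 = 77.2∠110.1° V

Step 1 — Convert each phasor to rectangular form:
  V1 = 24·(cos(-142.7°) + j·sin(-142.7°)) = -19.09 - j14.54 V
  V2 = 77.2·(cos(110.1°) + j·sin(110.1°)) = -26.53 + j72.5 V
Step 2 — Sum components: V_total = -45.62 + j57.95 V.
Step 3 — Convert to polar: |V_total| = 73.76 V, ∠V_total = 128.2°.

V_total = 73.76∠128.2° V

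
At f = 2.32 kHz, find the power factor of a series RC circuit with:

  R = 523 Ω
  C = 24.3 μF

Step 1 — Angular frequency: ω = 2π·f = 2π·2320 = 1.458e+04 rad/s.
Step 2 — Component impedances:
  R: Z = R = 523 Ω
  C: Z = 1/(jωC) = -j/(ω·C) = 0 - j2.823 Ω
Step 3 — Series combination: Z_total = R + C = 523 - j2.823 Ω = 523∠-0.3° Ω.
Step 4 — Power factor: PF = cos(φ) = Re(Z)/|Z| = 523/523 = 1.
Step 5 — Type: Im(Z) = -2.823 ⇒ leading (phase φ = -0.3°).

PF = 1 (leading, φ = -0.3°)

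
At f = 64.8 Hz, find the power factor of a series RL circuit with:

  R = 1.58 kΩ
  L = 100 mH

Step 1 — Angular frequency: ω = 2π·f = 2π·64.8 = 407.2 rad/s.
Step 2 — Component impedances:
  R: Z = R = 1580 Ω
  L: Z = jωL = j·407.2·0.1 = 0 + j40.72 Ω
Step 3 — Series combination: Z_total = R + L = 1580 + j40.72 Ω = 1581∠1.5° Ω.
Step 4 — Power factor: PF = cos(φ) = Re(Z)/|Z| = 1580/1580.5 = 0.9997.
Step 5 — Type: Im(Z) = 40.72 ⇒ lagging (phase φ = 1.5°).

PF = 0.9997 (lagging, φ = 1.5°)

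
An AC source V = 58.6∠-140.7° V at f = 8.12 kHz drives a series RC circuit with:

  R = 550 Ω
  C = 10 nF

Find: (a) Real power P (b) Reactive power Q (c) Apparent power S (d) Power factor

Step 1 — Angular frequency: ω = 2π·f = 2π·8120 = 5.102e+04 rad/s.
Step 2 — Component impedances:
  R: Z = R = 550 Ω
  C: Z = 1/(jωC) = -j/(ω·C) = 0 - j1960 Ω
Step 3 — Series combination: Z_total = R + C = 550 - j1960 Ω = 2036∠-74.3° Ω.
Step 4 — Source phasor: V = 58.6∠-140.7° V = -45.35 - j37.12 V.
Step 5 — Current: I = V / Z = 0.01154 - j0.02637 A = 0.02879∠-66.4° A.
Step 6 — Complex power: S = V·I* = 0.4557 - j1.624 VA.
Step 7 — Real power: P = Re(S) = 0.4557 W.
Step 8 — Reactive power: Q = Im(S) = -1.624 VAR.
Step 9 — Apparent power: |S| = 1.687 VA.
Step 10 — Power factor: PF = P/|S| = 0.2702 (leading).

(a) P = 0.4557 W  (b) Q = -1.624 VAR  (c) S = 1.687 VA  (d) PF = 0.2702 (leading)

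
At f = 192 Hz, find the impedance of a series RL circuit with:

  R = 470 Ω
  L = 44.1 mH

Step 1 — Angular frequency: ω = 2π·f = 2π·192 = 1206 rad/s.
Step 2 — Component impedances:
  R: Z = R = 470 Ω
  L: Z = jωL = j·1206·0.0441 = 0 + j53.2 Ω
Step 3 — Series combination: Z_total = R + L = 470 + j53.2 Ω = 473∠6.5° Ω.

Z = 470 + j53.2 Ω = 473∠6.5° Ω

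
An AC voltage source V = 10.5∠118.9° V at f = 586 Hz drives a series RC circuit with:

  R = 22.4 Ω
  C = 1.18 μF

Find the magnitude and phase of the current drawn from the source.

Step 1 — Angular frequency: ω = 2π·f = 2π·586 = 3682 rad/s.
Step 2 — Component impedances:
  R: Z = R = 22.4 Ω
  C: Z = 1/(jωC) = -j/(ω·C) = 0 - j230.2 Ω
Step 3 — Series combination: Z_total = R + C = 22.4 - j230.2 Ω = 231.3∠-84.4° Ω.
Step 4 — Source phasor: V = 10.5∠118.9° V = -5.074 + j9.192 V.
Step 5 — Ohm's law: I = V / Z_total = (-5.074 + j9.192) / (22.4 - j230.2) = -0.04169 - j0.01799 A.
Step 6 — Convert to polar: |I| = 0.0454 A, ∠I = -156.7°.

I = 0.0454∠-156.7° A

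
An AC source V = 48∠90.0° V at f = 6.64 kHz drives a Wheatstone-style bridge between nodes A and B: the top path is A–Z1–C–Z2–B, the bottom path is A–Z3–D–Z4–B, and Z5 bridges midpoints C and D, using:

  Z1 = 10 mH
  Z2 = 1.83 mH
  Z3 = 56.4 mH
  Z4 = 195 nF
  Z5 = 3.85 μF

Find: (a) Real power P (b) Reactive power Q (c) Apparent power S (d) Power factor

Step 1 — Angular frequency: ω = 2π·f = 2π·6640 = 4.172e+04 rad/s.
Step 2 — Component impedances:
  Z1: Z = jωL = j·4.172e+04·0.01 = 0 + j417.2 Ω
  Z2: Z = jωL = j·4.172e+04·0.00183 = 0 + j76.35 Ω
  Z3: Z = jωL = j·4.172e+04·0.0564 = 0 + j2353 Ω
  Z4: Z = 1/(jωC) = -j/(ω·C) = 0 - j122.9 Ω
  Z5: Z = 1/(jωC) = -j/(ω·C) = 0 - j6.226 Ω
Step 3 — Bridge requires nodal analysis (the Z5 bridge couples midpoints C and D, so the two paths cannot be reduced to a simple series/parallel combination). Setting node B to ground and injecting 1 A at node A, the 3-node admittance system at A, C, D solves to V_A = Z_AB = 0 + j538.3 Ω = 538.3∠90.0° Ω.
Step 4 — Source phasor: V = 48∠90.0° V = 0 + j48 V.
Step 5 — Current: I = V / Z = 0.08918 A = 0.08918∠-0.0° A.
Step 6 — Complex power: S = V·I* = 0 + j4.28 VA.
Step 7 — Real power: P = Re(S) = 0 W.
Step 8 — Reactive power: Q = Im(S) = 4.28 VAR.
Step 9 — Apparent power: |S| = 4.28 VA.
Step 10 — Power factor: PF = P/|S| = 0 (lagging).

(a) P = 0 W  (b) Q = 4.28 VAR  (c) S = 4.28 VA  (d) PF = 0 (lagging)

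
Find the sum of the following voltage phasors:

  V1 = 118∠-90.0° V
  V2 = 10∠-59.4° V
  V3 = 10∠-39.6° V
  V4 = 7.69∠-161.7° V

Step 1 — Convert each phasor to rectangular form:
  V1 = 118·(cos(-90.0°) + j·sin(-90.0°)) = 0 - j118 V
  V2 = 10·(cos(-59.4°) + j·sin(-59.4°)) = 5.09 - j8.607 V
  V3 = 10·(cos(-39.6°) + j·sin(-39.6°)) = 7.705 - j6.374 V
  V4 = 7.69·(cos(-161.7°) + j·sin(-161.7°)) = -7.301 - j2.415 V
Step 2 — Sum components: V_total = 5.494 - j135.4 V.
Step 3 — Convert to polar: |V_total| = 135.5 V, ∠V_total = -87.7°.

V_total = 135.5∠-87.7° V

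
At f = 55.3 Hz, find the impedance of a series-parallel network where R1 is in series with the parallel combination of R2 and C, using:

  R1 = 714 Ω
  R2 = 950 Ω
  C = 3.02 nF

Step 1 — Angular frequency: ω = 2π·f = 2π·55.3 = 347.5 rad/s.
Step 2 — Component impedances:
  R1: Z = R = 714 Ω
  R2: Z = R = 950 Ω
  C: Z = 1/(jωC) = -j/(ω·C) = 0 - j9.53e+05 Ω
Step 3 — Parallel branch: R2 || C = 1/(1/R2 + 1/C) = 950 - j0.947 Ω.
Step 4 — Series with R1: Z_total = R1 + (R2 || C) = 1664 - j0.947 Ω = 1664∠-0.0° Ω.

Z = 1664 - j0.947 Ω = 1664∠-0.0° Ω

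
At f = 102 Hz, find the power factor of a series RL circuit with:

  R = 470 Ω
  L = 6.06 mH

Step 1 — Angular frequency: ω = 2π·f = 2π·102 = 640.9 rad/s.
Step 2 — Component impedances:
  R: Z = R = 470 Ω
  L: Z = jωL = j·640.9·0.00606 = 0 + j3.884 Ω
Step 3 — Series combination: Z_total = R + L = 470 + j3.884 Ω = 470∠0.5° Ω.
Step 4 — Power factor: PF = cos(φ) = Re(Z)/|Z| = 470/470 = 1.
Step 5 — Type: Im(Z) = 3.884 ⇒ lagging (phase φ = 0.5°).

PF = 1 (lagging, φ = 0.5°)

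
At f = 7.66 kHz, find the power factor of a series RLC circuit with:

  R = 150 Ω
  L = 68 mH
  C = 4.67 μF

Step 1 — Angular frequency: ω = 2π·f = 2π·7660 = 4.813e+04 rad/s.
Step 2 — Component impedances:
  R: Z = R = 150 Ω
  L: Z = jωL = j·4.813e+04·0.068 = 0 + j3273 Ω
  C: Z = 1/(jωC) = -j/(ω·C) = 0 - j4.449 Ω
Step 3 — Series combination: Z_total = R + L + C = 150 + j3268 Ω = 3272∠87.4° Ω.
Step 4 — Power factor: PF = cos(φ) = Re(Z)/|Z| = 150/3271.8 = 0.04585.
Step 5 — Type: Im(Z) = 3268 ⇒ lagging (phase φ = 87.4°).

PF = 0.04585 (lagging, φ = 87.4°)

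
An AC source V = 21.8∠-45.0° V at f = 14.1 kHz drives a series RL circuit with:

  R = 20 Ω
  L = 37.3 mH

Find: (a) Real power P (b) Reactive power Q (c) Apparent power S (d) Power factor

Step 1 — Angular frequency: ω = 2π·f = 2π·1.41e+04 = 8.859e+04 rad/s.
Step 2 — Component impedances:
  R: Z = R = 20 Ω
  L: Z = jωL = j·8.859e+04·0.0373 = 0 + j3305 Ω
Step 3 — Series combination: Z_total = R + L = 20 + j3305 Ω = 3305∠89.7° Ω.
Step 4 — Source phasor: V = 21.8∠-45.0° V = 15.41 - j15.41 V.
Step 5 — Current: I = V / Z = -0.004636 - j0.004693 A = 0.006597∠-134.7° A.
Step 6 — Complex power: S = V·I* = 0.0008704 + j0.1438 VA.
Step 7 — Real power: P = Re(S) = 0.0008704 W.
Step 8 — Reactive power: Q = Im(S) = 0.1438 VAR.
Step 9 — Apparent power: |S| = 0.1438 VA.
Step 10 — Power factor: PF = P/|S| = 0.006052 (lagging).

(a) P = 0.0008704 W  (b) Q = 0.1438 VAR  (c) S = 0.1438 VA  (d) PF = 0.006052 (lagging)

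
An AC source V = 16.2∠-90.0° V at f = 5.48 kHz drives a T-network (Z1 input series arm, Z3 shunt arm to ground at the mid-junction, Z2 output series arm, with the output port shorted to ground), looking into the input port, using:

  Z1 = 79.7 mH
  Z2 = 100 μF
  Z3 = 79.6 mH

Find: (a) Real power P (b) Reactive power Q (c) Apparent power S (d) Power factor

Step 1 — Angular frequency: ω = 2π·f = 2π·5480 = 3.443e+04 rad/s.
Step 2 — Component impedances:
  Z1: Z = jωL = j·3.443e+04·0.0797 = 0 + j2744 Ω
  Z2: Z = 1/(jωC) = -j/(ω·C) = 0 - j0.2904 Ω
  Z3: Z = jωL = j·3.443e+04·0.0796 = 0 + j2741 Ω
Step 3 — With the output port shorted to ground, the output series arm Z2 runs from the junction to ground; the shunt arm Z3 also runs from the junction to ground. They appear in parallel: Z3 || Z2 = 0 - j0.2905 Ω.
Step 4 — Series with input arm Z1: Z_in = Z1 + (Z3 || Z2) = 0 + j2744 Ω = 2744∠90.0° Ω.
Step 5 — Source phasor: V = 16.2∠-90.0° V = 0 - j16.2 V.
Step 6 — Current: I = V / Z = -0.005904 A = 0.005904∠-180.0° A.
Step 7 — Complex power: S = V·I* = 0 + j0.09564 VA.
Step 8 — Real power: P = Re(S) = 0 W.
Step 9 — Reactive power: Q = Im(S) = 0.09564 VAR.
Step 10 — Apparent power: |S| = 0.09564 VA.
Step 11 — Power factor: PF = P/|S| = 0 (lagging).

(a) P = 0 W  (b) Q = 0.09564 VAR  (c) S = 0.09564 VA  (d) PF = 0 (lagging)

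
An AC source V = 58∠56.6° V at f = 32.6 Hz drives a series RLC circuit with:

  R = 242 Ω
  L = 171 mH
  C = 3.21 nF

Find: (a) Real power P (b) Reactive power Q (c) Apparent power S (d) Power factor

Step 1 — Angular frequency: ω = 2π·f = 2π·32.6 = 204.8 rad/s.
Step 2 — Component impedances:
  R: Z = R = 242 Ω
  L: Z = jωL = j·204.8·0.171 = 0 + j35.03 Ω
  C: Z = 1/(jωC) = -j/(ω·C) = 0 - j1.521e+06 Ω
Step 3 — Series combination: Z_total = R + L + C = 242 - j1.521e+06 Ω = 1.521e+06∠-90.0° Ω.
Step 4 — Source phasor: V = 58∠56.6° V = 31.93 + j48.42 V.
Step 5 — Current: I = V / Z = -3.183e-05 + j2.1e-05 A = 3.814e-05∠146.6° A.
Step 6 — Complex power: S = V·I* = 3.52e-07 - j0.002212 VA.
Step 7 — Real power: P = Re(S) = 3.52e-07 W.
Step 8 — Reactive power: Q = Im(S) = -0.002212 VAR.
Step 9 — Apparent power: |S| = 0.002212 VA.
Step 10 — Power factor: PF = P/|S| = 0.0001591 (leading).

(a) P = 3.52e-07 W  (b) Q = -0.002212 VAR  (c) S = 0.002212 VA  (d) PF = 0.0001591 (leading)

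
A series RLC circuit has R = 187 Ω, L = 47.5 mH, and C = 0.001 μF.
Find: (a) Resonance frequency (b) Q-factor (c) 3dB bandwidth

Step 1 — Resonance condition Im(Z)=0 gives ω₀ = 1/√(LC).
Step 2 — ω₀ = 1/√(0.0475·1e-09) = 1.451e+05 rad/s.
Step 3 — f₀ = ω₀/(2π) = 2.309e+04 Hz.
Step 4 — Series Q: Q = ω₀L/R = 1.451e+05·0.0475/187 = 36.86.
Step 5 — 3dB bandwidth: Δω = ω₀/Q = 3937 rad/s; BW = Δω/(2π) = 626.6 Hz.

(a) f₀ = 2.309e+04 Hz  (b) Q = 36.86  (c) BW = 626.6 Hz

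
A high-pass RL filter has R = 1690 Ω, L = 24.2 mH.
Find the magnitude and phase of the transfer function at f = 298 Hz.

Step 1 — Angular frequency: ω = 2π·298 = 1872 rad/s.
Step 2 — Transfer function: H(jω) = jωL/(R + jωL).
Step 3 — Numerator jωL = j·45.31; denominator R + jωL = 1690 + j45.31.
Step 4 — H = 0.0007184 + j0.02679.
Step 5 — Magnitude: |H| = 0.0268 (-31.4 dB); phase: φ = 88.5°.

|H| = 0.0268 (-31.4 dB), φ = 88.5°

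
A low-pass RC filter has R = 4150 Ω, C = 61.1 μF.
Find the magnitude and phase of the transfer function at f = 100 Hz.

Step 1 — Angular frequency: ω = 2π·100 = 628.3 rad/s.
Step 2 — Transfer function: H(jω) = 1/(1 + jωRC).
Step 3 — Denominator: 1 + jωRC = 1 + j·628.3·4150·6.11e-05 = 1 + j159.3.
Step 4 — H = 3.94e-05 - j0.006276.
Step 5 — Magnitude: |H| = 0.006277 (-44.0 dB); phase: φ = -89.6°.

|H| = 0.006277 (-44.0 dB), φ = -89.6°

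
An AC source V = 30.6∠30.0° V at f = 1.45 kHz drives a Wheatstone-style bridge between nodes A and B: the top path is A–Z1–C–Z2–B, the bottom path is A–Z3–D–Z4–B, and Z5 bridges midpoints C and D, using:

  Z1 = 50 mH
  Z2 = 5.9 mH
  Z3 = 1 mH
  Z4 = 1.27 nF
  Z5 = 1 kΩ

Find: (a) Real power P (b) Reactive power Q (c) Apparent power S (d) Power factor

Step 1 — Angular frequency: ω = 2π·f = 2π·1450 = 9111 rad/s.
Step 2 — Component impedances:
  Z1: Z = jωL = j·9111·0.05 = 0 + j455.5 Ω
  Z2: Z = jωL = j·9111·0.0059 = 0 + j53.75 Ω
  Z3: Z = jωL = j·9111·0.001 = 0 + j9.111 Ω
  Z4: Z = 1/(jωC) = -j/(ω·C) = 0 - j8.643e+04 Ω
  Z5: Z = R = 1000 Ω
Step 3 — Bridge requires nodal analysis (the Z5 bridge couples midpoints C and D, so the two paths cannot be reduced to a simple series/parallel combination). Setting node B to ground and injecting 1 A at node A, the 3-node admittance system at A, C, D solves to V_A = Z_AB = 172.4 + j431.8 Ω = 464.9∠68.2° Ω.
Step 4 — Source phasor: V = 30.6∠30.0° V = 26.5 + j15.3 V.
Step 5 — Current: I = V / Z = 0.0517 - j0.04073 A = 0.06582∠-38.2° A.
Step 6 — Complex power: S = V·I* = 0.7469 + j1.87 VA.
Step 7 — Real power: P = Re(S) = 0.7469 W.
Step 8 — Reactive power: Q = Im(S) = 1.87 VAR.
Step 9 — Apparent power: |S| = 2.014 VA.
Step 10 — Power factor: PF = P/|S| = 0.3708 (lagging).

(a) P = 0.7469 W  (b) Q = 1.87 VAR  (c) S = 2.014 VA  (d) PF = 0.3708 (lagging)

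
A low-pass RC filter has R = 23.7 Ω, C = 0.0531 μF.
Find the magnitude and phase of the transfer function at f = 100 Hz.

Step 1 — Angular frequency: ω = 2π·100 = 628.3 rad/s.
Step 2 — Transfer function: H(jω) = 1/(1 + jωRC).
Step 3 — Denominator: 1 + jωRC = 1 + j·628.3·23.7·5.31e-08 = 1 + j0.0007907.
Step 4 — H = 1 - j0.0007907.
Step 5 — Magnitude: |H| = 1 (-0.0 dB); phase: φ = -0.0°.

|H| = 1 (-0.0 dB), φ = -0.0°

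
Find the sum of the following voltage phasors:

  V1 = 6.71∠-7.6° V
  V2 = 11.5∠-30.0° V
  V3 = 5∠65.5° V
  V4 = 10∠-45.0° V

Step 1 — Convert each phasor to rectangular form:
  V1 = 6.71·(cos(-7.6°) + j·sin(-7.6°)) = 6.651 - j0.8874 V
  V2 = 11.5·(cos(-30.0°) + j·sin(-30.0°)) = 9.959 - j5.75 V
  V3 = 5·(cos(65.5°) + j·sin(65.5°)) = 2.073 + j4.55 V
  V4 = 10·(cos(-45.0°) + j·sin(-45.0°)) = 7.071 - j7.071 V
Step 2 — Sum components: V_total = 25.75 - j9.159 V.
Step 3 — Convert to polar: |V_total| = 27.33 V, ∠V_total = -19.6°.

V_total = 27.33∠-19.6° V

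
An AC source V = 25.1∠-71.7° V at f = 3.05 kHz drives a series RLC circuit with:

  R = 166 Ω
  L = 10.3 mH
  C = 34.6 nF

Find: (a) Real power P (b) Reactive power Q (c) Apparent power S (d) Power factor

Step 1 — Angular frequency: ω = 2π·f = 2π·3050 = 1.916e+04 rad/s.
Step 2 — Component impedances:
  R: Z = R = 166 Ω
  L: Z = jωL = j·1.916e+04·0.0103 = 0 + j197.4 Ω
  C: Z = 1/(jωC) = -j/(ω·C) = 0 - j1508 Ω
Step 3 — Series combination: Z_total = R + L + C = 166 - j1311 Ω = 1321∠-82.8° Ω.
Step 4 — Source phasor: V = 25.1∠-71.7° V = 7.881 - j23.83 V.
Step 5 — Current: I = V / Z = 0.01864 + j0.003652 A = 0.019∠11.1° A.
Step 6 — Complex power: S = V·I* = 0.05991 - j0.4731 VA.
Step 7 — Real power: P = Re(S) = 0.05991 W.
Step 8 — Reactive power: Q = Im(S) = -0.4731 VAR.
Step 9 — Apparent power: |S| = 0.4768 VA.
Step 10 — Power factor: PF = P/|S| = 0.1256 (leading).

(a) P = 0.05991 W  (b) Q = -0.4731 VAR  (c) S = 0.4768 VA  (d) PF = 0.1256 (leading)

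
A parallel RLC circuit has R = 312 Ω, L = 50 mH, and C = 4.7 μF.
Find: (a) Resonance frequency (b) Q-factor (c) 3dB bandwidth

Step 1 — Resonance: ω₀ = 1/√(LC) = 1/√(0.05·4.7e-06) = 2063 rad/s.
Step 2 — f₀ = ω₀/(2π) = 328.3 Hz.
Step 3 — Parallel Q: Q = R/(ω₀L) = 312/(2063·0.05) = 3.025.
Step 4 — Bandwidth: Δω = ω₀/Q = 681.9 rad/s; BW = Δω/(2π) = 108.5 Hz.

(a) f₀ = 328.3 Hz  (b) Q = 3.025  (c) BW = 108.5 Hz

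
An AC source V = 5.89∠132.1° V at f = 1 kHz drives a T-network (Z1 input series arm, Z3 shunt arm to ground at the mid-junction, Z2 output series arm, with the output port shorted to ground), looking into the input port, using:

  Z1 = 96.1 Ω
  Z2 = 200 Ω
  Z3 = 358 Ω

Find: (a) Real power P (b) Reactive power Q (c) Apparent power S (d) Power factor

Step 1 — Angular frequency: ω = 2π·f = 2π·1000 = 6283 rad/s.
Step 2 — Component impedances:
  Z1: Z = R = 96.1 Ω
  Z2: Z = R = 200 Ω
  Z3: Z = R = 358 Ω
Step 3 — With the output port shorted to ground, the output series arm Z2 runs from the junction to ground; the shunt arm Z3 also runs from the junction to ground. They appear in parallel: Z3 || Z2 = 128.3 Ω.
Step 4 — Series with input arm Z1: Z_in = Z1 + (Z3 || Z2) = 224.4 Ω = 224.4∠0.0° Ω.
Step 5 — Source phasor: V = 5.89∠132.1° V = -3.949 + j4.37 V.
Step 6 — Current: I = V / Z = -0.0176 + j0.01947 A = 0.02625∠132.1° A.
Step 7 — Complex power: S = V·I* = 0.1546 VA.
Step 8 — Real power: P = Re(S) = 0.1546 W.
Step 9 — Reactive power: Q = Im(S) = 0 VAR.
Step 10 — Apparent power: |S| = 0.1546 VA.
Step 11 — Power factor: PF = P/|S| = 1 (unity).

(a) P = 0.1546 W  (b) Q = 0 VAR  (c) S = 0.1546 VA  (d) PF = 1 (unity)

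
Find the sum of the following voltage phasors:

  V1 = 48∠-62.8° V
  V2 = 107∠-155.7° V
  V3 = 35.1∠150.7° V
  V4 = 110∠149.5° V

Step 1 — Convert each phasor to rectangular form:
  V1 = 48·(cos(-62.8°) + j·sin(-62.8°)) = 21.94 - j42.69 V
  V2 = 107·(cos(-155.7°) + j·sin(-155.7°)) = -97.52 - j44.03 V
  V3 = 35.1·(cos(150.7°) + j·sin(150.7°)) = -30.61 + j17.18 V
  V4 = 110·(cos(149.5°) + j·sin(149.5°)) = -94.78 + j55.83 V
Step 2 — Sum components: V_total = -201 - j13.72 V.
Step 3 — Convert to polar: |V_total| = 201.4 V, ∠V_total = -176.1°.

V_total = 201.4∠-176.1° V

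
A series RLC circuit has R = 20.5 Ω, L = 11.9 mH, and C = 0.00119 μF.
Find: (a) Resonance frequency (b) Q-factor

Step 1 — Resonance condition Im(Z)=0 gives ω₀ = 1/√(LC).
Step 2 — ω₀ = 1/√(0.0119·1.19e-09) = 2.657e+05 rad/s.
Step 3 — f₀ = ω₀/(2π) = 4.229e+04 Hz.
Step 4 — Series Q: Q = ω₀L/R = 2.657e+05·0.0119/20.5 = 154.3.

(a) f₀ = 4.229e+04 Hz  (b) Q = 154.3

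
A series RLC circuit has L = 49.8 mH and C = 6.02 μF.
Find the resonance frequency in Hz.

Step 1 — Resonance condition Im(Z)=0 gives ω₀ = 1/√(LC).
Step 2 — ω₀ = 1/√(0.0498·6.02e-06) = 1826 rad/s.
Step 3 — f₀ = ω₀/(2π) = 290.7 Hz.

f₀ = 290.7 Hz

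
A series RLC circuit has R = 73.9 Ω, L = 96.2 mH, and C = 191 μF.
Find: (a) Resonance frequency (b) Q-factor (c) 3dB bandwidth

Step 1 — Resonance: ω₀ = 1/√(LC) = 1/√(0.0962·0.000191) = 233.3 rad/s.
Step 2 — f₀ = ω₀/(2π) = 37.13 Hz.
Step 3 — Series Q: Q = ω₀L/R = 233.3·0.0962/73.9 = 0.3037.
Step 4 — Bandwidth: Δω = ω₀/Q = 768.2 rad/s; BW = Δω/(2π) = 122.3 Hz.

(a) f₀ = 37.13 Hz  (b) Q = 0.3037  (c) BW = 122.3 Hz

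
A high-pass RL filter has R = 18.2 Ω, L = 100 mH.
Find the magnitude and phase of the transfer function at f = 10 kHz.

Step 1 — Angular frequency: ω = 2π·1e+04 = 6.283e+04 rad/s.
Step 2 — Transfer function: H(jω) = jωL/(R + jωL).
Step 3 — Numerator jωL = j·6283; denominator R + jωL = 18.2 + j6283.
Step 4 — H = 1 + j0.002897.
Step 5 — Magnitude: |H| = 1 (-0.0 dB); phase: φ = 0.2°.

|H| = 1 (-0.0 dB), φ = 0.2°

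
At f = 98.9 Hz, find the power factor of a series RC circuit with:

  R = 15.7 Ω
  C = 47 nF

Step 1 — Angular frequency: ω = 2π·f = 2π·98.9 = 621.4 rad/s.
Step 2 — Component impedances:
  R: Z = R = 15.7 Ω
  C: Z = 1/(jωC) = -j/(ω·C) = 0 - j3.424e+04 Ω
Step 3 — Series combination: Z_total = R + C = 15.7 - j3.424e+04 Ω = 3.424e+04∠-90.0° Ω.
Step 4 — Power factor: PF = cos(φ) = Re(Z)/|Z| = 15.7/3.424e+04 = 0.0004585.
Step 5 — Type: Im(Z) = -3.424e+04 ⇒ leading (phase φ = -90.0°).

PF = 0.0004585 (leading, φ = -90.0°)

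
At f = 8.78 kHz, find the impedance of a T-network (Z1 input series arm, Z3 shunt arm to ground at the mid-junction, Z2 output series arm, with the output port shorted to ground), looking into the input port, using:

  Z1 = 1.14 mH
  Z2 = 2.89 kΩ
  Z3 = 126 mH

Step 1 — Angular frequency: ω = 2π·f = 2π·8780 = 5.517e+04 rad/s.
Step 2 — Component impedances:
  Z1: Z = jωL = j·5.517e+04·0.00114 = 0 + j62.89 Ω
  Z2: Z = R = 2890 Ω
  Z3: Z = jωL = j·5.517e+04·0.126 = 0 + j6951 Ω
Step 3 — With the output port shorted to ground, the output series arm Z2 runs from the junction to ground; the shunt arm Z3 also runs from the junction to ground. They appear in parallel: Z3 || Z2 = 2464 + j1024 Ω.
Step 4 — Series with input arm Z1: Z_in = Z1 + (Z3 || Z2) = 2464 + j1087 Ω = 2693∠23.8° Ω.

Z = 2464 + j1087 Ω = 2693∠23.8° Ω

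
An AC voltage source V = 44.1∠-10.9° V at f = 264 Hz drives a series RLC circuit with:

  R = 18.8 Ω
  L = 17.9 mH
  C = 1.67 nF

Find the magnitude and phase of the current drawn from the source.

Step 1 — Angular frequency: ω = 2π·f = 2π·264 = 1659 rad/s.
Step 2 — Component impedances:
  R: Z = R = 18.8 Ω
  L: Z = jωL = j·1659·0.0179 = 0 + j29.69 Ω
  C: Z = 1/(jωC) = -j/(ω·C) = 0 - j3.61e+05 Ω
Step 3 — Series combination: Z_total = R + L + C = 18.8 - j3.61e+05 Ω = 3.61e+05∠-90.0° Ω.
Step 4 — Source phasor: V = 44.1∠-10.9° V = 43.3 - j8.339 V.
Step 5 — Ohm's law: I = V / Z_total = (43.3 - j8.339) / (18.8 - j3.61e+05) = 2.311e-05 + j0.00012 A.
Step 6 — Convert to polar: |I| = 0.0001222 A, ∠I = 79.1°.

I = 0.0001222∠79.1° A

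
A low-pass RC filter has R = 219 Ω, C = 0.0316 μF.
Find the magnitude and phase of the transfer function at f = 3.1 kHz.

Step 1 — Angular frequency: ω = 2π·3100 = 1.948e+04 rad/s.
Step 2 — Transfer function: H(jω) = 1/(1 + jωRC).
Step 3 — Denominator: 1 + jωRC = 1 + j·1.948e+04·219·3.16e-08 = 1 + j0.1348.
Step 4 — H = 0.9822 - j0.1324.
Step 5 — Magnitude: |H| = 0.991 (-0.1 dB); phase: φ = -7.7°.

|H| = 0.991 (-0.1 dB), φ = -7.7°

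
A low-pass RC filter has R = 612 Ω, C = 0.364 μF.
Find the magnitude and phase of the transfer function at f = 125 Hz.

Step 1 — Angular frequency: ω = 2π·125 = 785.4 rad/s.
Step 2 — Transfer function: H(jω) = 1/(1 + jωRC).
Step 3 — Denominator: 1 + jωRC = 1 + j·785.4·612·3.64e-07 = 1 + j0.175.
Step 4 — H = 0.9703 - j0.1698.
Step 5 — Magnitude: |H| = 0.985 (-0.1 dB); phase: φ = -9.9°.

|H| = 0.985 (-0.1 dB), φ = -9.9°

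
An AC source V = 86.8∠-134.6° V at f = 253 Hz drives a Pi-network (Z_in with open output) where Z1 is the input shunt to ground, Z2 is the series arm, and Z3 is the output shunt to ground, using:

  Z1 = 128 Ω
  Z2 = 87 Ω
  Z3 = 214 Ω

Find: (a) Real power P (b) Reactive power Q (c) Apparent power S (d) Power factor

Step 1 — Angular frequency: ω = 2π·f = 2π·253 = 1590 rad/s.
Step 2 — Component impedances:
  Z1: Z = R = 128 Ω
  Z2: Z = R = 87 Ω
  Z3: Z = R = 214 Ω
Step 3 — With open output, the series arm Z2 and the output shunt Z3 appear in series to ground: Z2 + Z3 = 301 Ω.
Step 4 — Parallel with input shunt Z1: Z_in = Z1 || (Z2 + Z3) = 89.81 Ω = 89.81∠0.0° Ω.
Step 5 — Source phasor: V = 86.8∠-134.6° V = -60.95 - j61.8 V.
Step 6 — Current: I = V / Z = -0.6786 - j0.6882 A = 0.9665∠-134.6° A.
Step 7 — Complex power: S = V·I* = 83.89 VA.
Step 8 — Real power: P = Re(S) = 83.89 W.
Step 9 — Reactive power: Q = Im(S) = 0 VAR.
Step 10 — Apparent power: |S| = 83.89 VA.
Step 11 — Power factor: PF = P/|S| = 1 (unity).

(a) P = 83.89 W  (b) Q = 0 VAR  (c) S = 83.89 VA  (d) PF = 1 (unity)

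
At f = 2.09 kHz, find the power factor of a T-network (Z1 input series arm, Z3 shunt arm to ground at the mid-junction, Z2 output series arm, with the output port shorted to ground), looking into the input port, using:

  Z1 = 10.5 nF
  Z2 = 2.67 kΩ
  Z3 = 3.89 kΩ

Step 1 — Angular frequency: ω = 2π·f = 2π·2090 = 1.313e+04 rad/s.
Step 2 — Component impedances:
  Z1: Z = 1/(jωC) = -j/(ω·C) = 0 - j7252 Ω
  Z2: Z = R = 2670 Ω
  Z3: Z = R = 3890 Ω
Step 3 — With the output port shorted to ground, the output series arm Z2 runs from the junction to ground; the shunt arm Z3 also runs from the junction to ground. They appear in parallel: Z3 || Z2 = 1583 Ω.
Step 4 — Series with input arm Z1: Z_in = Z1 + (Z3 || Z2) = 1583 - j7252 Ω = 7423∠-77.7° Ω.
Step 5 — Power factor: PF = cos(φ) = Re(Z)/|Z| = 1583/7423 = 0.2133.
Step 6 — Type: Im(Z) = -7252 ⇒ leading (phase φ = -77.7°).

PF = 0.2133 (leading, φ = -77.7°)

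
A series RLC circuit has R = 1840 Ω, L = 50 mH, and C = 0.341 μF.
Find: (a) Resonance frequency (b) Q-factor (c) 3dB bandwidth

Step 1 — Resonance: ω₀ = 1/√(LC) = 1/√(0.05·3.41e-07) = 7658 rad/s.
Step 2 — f₀ = ω₀/(2π) = 1219 Hz.
Step 3 — Series Q: Q = ω₀L/R = 7658·0.05/1840 = 0.2081.
Step 4 — Bandwidth: Δω = ω₀/Q = 3.68e+04 rad/s; BW = Δω/(2π) = 5857 Hz.

(a) f₀ = 1219 Hz  (b) Q = 0.2081  (c) BW = 5857 Hz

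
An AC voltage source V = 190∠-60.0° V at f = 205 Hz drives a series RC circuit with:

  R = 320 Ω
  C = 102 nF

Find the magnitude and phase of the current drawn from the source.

Step 1 — Angular frequency: ω = 2π·f = 2π·205 = 1288 rad/s.
Step 2 — Component impedances:
  R: Z = R = 320 Ω
  C: Z = 1/(jωC) = -j/(ω·C) = 0 - j7611 Ω
Step 3 — Series combination: Z_total = R + C = 320 - j7611 Ω = 7618∠-87.6° Ω.
Step 4 — Source phasor: V = 190∠-60.0° V = 95 - j164.5 V.
Step 5 — Ohm's law: I = V / Z_total = (95 - j164.5) / (320 - j7611) = 0.0221 + j0.01155 A.
Step 6 — Convert to polar: |I| = 0.02494 A, ∠I = 27.6°.

I = 0.02494∠27.6° A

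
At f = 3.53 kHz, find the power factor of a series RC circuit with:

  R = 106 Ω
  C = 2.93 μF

Step 1 — Angular frequency: ω = 2π·f = 2π·3530 = 2.218e+04 rad/s.
Step 2 — Component impedances:
  R: Z = R = 106 Ω
  C: Z = 1/(jωC) = -j/(ω·C) = 0 - j15.39 Ω
Step 3 — Series combination: Z_total = R + C = 106 - j15.39 Ω = 107.1∠-8.3° Ω.
Step 4 — Power factor: PF = cos(φ) = Re(Z)/|Z| = 106/107.11 = 0.9896.
Step 5 — Type: Im(Z) = -15.39 ⇒ leading (phase φ = -8.3°).

PF = 0.9896 (leading, φ = -8.3°)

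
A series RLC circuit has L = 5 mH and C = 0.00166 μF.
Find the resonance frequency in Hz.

Step 1 — Resonance condition Im(Z)=0 gives ω₀ = 1/√(LC).
Step 2 — ω₀ = 1/√(0.005·1.66e-09) = 3.471e+05 rad/s.
Step 3 — f₀ = ω₀/(2π) = 5.524e+04 Hz.

f₀ = 5.524e+04 Hz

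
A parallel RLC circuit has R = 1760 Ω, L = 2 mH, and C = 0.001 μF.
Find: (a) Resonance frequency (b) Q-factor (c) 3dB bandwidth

Step 1 — Resonance: ω₀ = 1/√(LC) = 1/√(0.002·1e-09) = 7.071e+05 rad/s.
Step 2 — f₀ = ω₀/(2π) = 1.125e+05 Hz.
Step 3 — Parallel Q: Q = R/(ω₀L) = 1760/(7.071e+05·0.002) = 1.245.
Step 4 — Bandwidth: Δω = ω₀/Q = 5.682e+05 rad/s; BW = Δω/(2π) = 9.043e+04 Hz.

(a) f₀ = 1.125e+05 Hz  (b) Q = 1.245  (c) BW = 9.043e+04 Hz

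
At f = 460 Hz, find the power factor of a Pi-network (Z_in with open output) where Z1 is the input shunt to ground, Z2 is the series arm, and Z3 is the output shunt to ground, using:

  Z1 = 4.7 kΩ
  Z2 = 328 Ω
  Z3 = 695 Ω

Step 1 — Angular frequency: ω = 2π·f = 2π·460 = 2890 rad/s.
Step 2 — Component impedances:
  Z1: Z = R = 4700 Ω
  Z2: Z = R = 328 Ω
  Z3: Z = R = 695 Ω
Step 3 — With open output, the series arm Z2 and the output shunt Z3 appear in series to ground: Z2 + Z3 = 1023 Ω.
Step 4 — Parallel with input shunt Z1: Z_in = Z1 || (Z2 + Z3) = 840.1 Ω = 840.1∠0.0° Ω.
Step 5 — Power factor: PF = cos(φ) = Re(Z)/|Z| = 840.1/840.1 = 1.
Step 6 — Type: Im(Z) = 0 ⇒ unity (phase φ = 0.0°).

PF = 1 (unity, φ = 0.0°)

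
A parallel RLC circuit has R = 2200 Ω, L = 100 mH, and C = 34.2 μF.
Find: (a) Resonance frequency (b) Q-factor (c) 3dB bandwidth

Step 1 — Resonance: ω₀ = 1/√(LC) = 1/√(0.1·3.42e-05) = 540.7 rad/s.
Step 2 — f₀ = ω₀/(2π) = 86.06 Hz.
Step 3 — Parallel Q: Q = R/(ω₀L) = 2200/(540.7·0.1) = 40.69.
Step 4 — Bandwidth: Δω = ω₀/Q = 13.29 rad/s; BW = Δω/(2π) = 2.115 Hz.

(a) f₀ = 86.06 Hz  (b) Q = 40.69  (c) BW = 2.115 Hz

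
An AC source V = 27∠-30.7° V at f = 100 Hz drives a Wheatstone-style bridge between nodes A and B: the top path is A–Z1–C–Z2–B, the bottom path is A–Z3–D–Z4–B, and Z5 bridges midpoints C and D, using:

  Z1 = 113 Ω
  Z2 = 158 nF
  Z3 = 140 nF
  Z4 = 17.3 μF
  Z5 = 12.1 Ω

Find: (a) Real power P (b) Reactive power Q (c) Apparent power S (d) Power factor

Step 1 — Angular frequency: ω = 2π·f = 2π·100 = 628.3 rad/s.
Step 2 — Component impedances:
  Z1: Z = R = 113 Ω
  Z2: Z = 1/(jωC) = -j/(ω·C) = 0 - j1.007e+04 Ω
  Z3: Z = 1/(jωC) = -j/(ω·C) = 0 - j1.137e+04 Ω
  Z4: Z = 1/(jωC) = -j/(ω·C) = 0 - j92 Ω
  Z5: Z = R = 12.1 Ω
Step 3 — Bridge requires nodal analysis (the Z5 bridge couples midpoints C and D, so the two paths cannot be reduced to a simple series/parallel combination). Setting node B to ground and injecting 1 A at node A, the 3-node admittance system at A, C, D solves to V_A = Z_AB = 124.9 - j92.55 Ω = 155.4∠-36.5° Ω.
Step 4 — Source phasor: V = 27∠-30.7° V = 23.22 - j13.78 V.
Step 5 — Current: I = V / Z = 0.1728 + j0.01769 A = 0.1737∠5.8° A.
Step 6 — Complex power: S = V·I* = 3.768 - j2.793 VA.
Step 7 — Real power: P = Re(S) = 3.768 W.
Step 8 — Reactive power: Q = Im(S) = -2.793 VAR.
Step 9 — Apparent power: |S| = 4.69 VA.
Step 10 — Power factor: PF = P/|S| = 0.8034 (leading).

(a) P = 3.768 W  (b) Q = -2.793 VAR  (c) S = 4.69 VA  (d) PF = 0.8034 (leading)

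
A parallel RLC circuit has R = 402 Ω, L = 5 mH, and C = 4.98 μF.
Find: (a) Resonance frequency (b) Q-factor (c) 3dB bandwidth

Step 1 — Resonance: ω₀ = 1/√(LC) = 1/√(0.005·4.98e-06) = 6337 rad/s.
Step 2 — f₀ = ω₀/(2π) = 1009 Hz.
Step 3 — Parallel Q: Q = R/(ω₀L) = 402/(6337·0.005) = 12.69.
Step 4 — Bandwidth: Δω = ω₀/Q = 499.5 rad/s; BW = Δω/(2π) = 79.5 Hz.

(a) f₀ = 1009 Hz  (b) Q = 12.69  (c) BW = 79.5 Hz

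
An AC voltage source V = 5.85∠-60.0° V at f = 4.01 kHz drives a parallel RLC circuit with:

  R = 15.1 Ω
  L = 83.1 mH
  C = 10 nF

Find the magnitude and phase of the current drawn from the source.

Step 1 — Angular frequency: ω = 2π·f = 2π·4010 = 2.52e+04 rad/s.
Step 2 — Component impedances:
  R: Z = R = 15.1 Ω
  L: Z = jωL = j·2.52e+04·0.0831 = 0 + j2094 Ω
  C: Z = 1/(jωC) = -j/(ω·C) = 0 - j3969 Ω
Step 3 — Parallel combination: 1/Z_total = 1/R + 1/L + 1/C; Z_total = 15.1 + j0.05145 Ω = 15.1∠0.2° Ω.
Step 4 — Source phasor: V = 5.85∠-60.0° V = 2.925 - j5.066 V.
Step 5 — Ohm's law: I = V / Z_total = (2.925 - j5.066) / (15.1 + j0.05145) = 0.1926 - j0.3362 A.
Step 6 — Convert to polar: |I| = 0.3874 A, ∠I = -60.2°.

I = 0.3874∠-60.2° A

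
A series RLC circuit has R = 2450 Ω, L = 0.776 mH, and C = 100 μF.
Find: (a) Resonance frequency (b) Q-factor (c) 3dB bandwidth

Step 1 — Resonance: ω₀ = 1/√(LC) = 1/√(0.000776·0.0001) = 3590 rad/s.
Step 2 — f₀ = ω₀/(2π) = 571.3 Hz.
Step 3 — Series Q: Q = ω₀L/R = 3590·0.000776/2450 = 0.001137.
Step 4 — Bandwidth: Δω = ω₀/Q = 3.157e+06 rad/s; BW = Δω/(2π) = 5.025e+05 Hz.

(a) f₀ = 571.3 Hz  (b) Q = 0.001137  (c) BW = 5.025e+05 Hz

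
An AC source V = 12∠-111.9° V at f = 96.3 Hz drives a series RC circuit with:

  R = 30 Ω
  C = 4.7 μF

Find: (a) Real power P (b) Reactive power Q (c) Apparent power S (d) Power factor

Step 1 — Angular frequency: ω = 2π·f = 2π·96.3 = 605.1 rad/s.
Step 2 — Component impedances:
  R: Z = R = 30 Ω
  C: Z = 1/(jωC) = -j/(ω·C) = 0 - j351.6 Ω
Step 3 — Series combination: Z_total = R + C = 30 - j351.6 Ω = 352.9∠-85.1° Ω.
Step 4 — Source phasor: V = 12∠-111.9° V = -4.476 - j11.13 V.
Step 5 — Current: I = V / Z = 0.03036 - j0.01532 A = 0.034∠-26.8° A.
Step 6 — Complex power: S = V·I* = 0.03469 - j0.4066 VA.
Step 7 — Real power: P = Re(S) = 0.03469 W.
Step 8 — Reactive power: Q = Im(S) = -0.4066 VAR.
Step 9 — Apparent power: |S| = 0.408 VA.
Step 10 — Power factor: PF = P/|S| = 0.08501 (leading).

(a) P = 0.03469 W  (b) Q = -0.4066 VAR  (c) S = 0.408 VA  (d) PF = 0.08501 (leading)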